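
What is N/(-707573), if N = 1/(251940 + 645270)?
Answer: -1/634841571330 ≈ -1.5752e-12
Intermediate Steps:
N = 1/897210 ≈ 1.1146e-6
N/(-707573) = (1/897210)/(-707573) = (1/897210)*(-1/707573) = -1/634841571330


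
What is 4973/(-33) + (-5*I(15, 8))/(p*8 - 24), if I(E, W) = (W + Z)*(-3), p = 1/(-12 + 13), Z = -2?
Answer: -41269/264 ≈ -156.32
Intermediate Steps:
p = 1 (p = 1/1 = 1)
I(E, W) = 6 - 3*W (I(E, W) = (W - 2)*(-3) = (-2 + W)*(-3) = 6 - 3*W)
4973/(-33) + (-5*I(15, 8))/(p*8 - 24) = 4973/(-33) + (-5*(6 - 3*8))/(1*8 - 24) = 4973*(-1/33) + (-5*(6 - 24))/(8 - 24) = -4973/33 - 5*(-18)/(-16) = -4973/33 + 90*(-1/16) = -4973/33 - 45/8 = -41269/264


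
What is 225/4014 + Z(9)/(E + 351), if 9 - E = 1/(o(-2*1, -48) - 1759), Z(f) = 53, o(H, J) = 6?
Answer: 57214439/281462126 ≈ 0.20328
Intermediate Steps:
E = 15778/1753 (E = 9 - 1/(6 - 1759) = 9 - 1/(-1753) = 9 - 1*(-1/1753) = 9 + 1/1753 = 15778/1753 ≈ 9.0006)
225/4014 + Z(9)/(E + 351) = 225/4014 + 53/(15778/1753 + 351) = 225*(1/4014) + 53/(631081/1753) = 25/446 + 53*(1753/631081) = 25/446 + 92909/631081 = 57214439/281462126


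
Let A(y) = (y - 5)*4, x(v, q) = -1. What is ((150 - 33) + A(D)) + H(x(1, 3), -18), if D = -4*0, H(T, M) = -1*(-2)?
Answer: 99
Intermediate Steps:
H(T, M) = 2
D = 0
A(y) = -20 + 4*y (A(y) = (-5 + y)*4 = -20 + 4*y)
((150 - 33) + A(D)) + H(x(1, 3), -18) = ((150 - 33) + (-20 + 4*0)) + 2 = (117 + (-20 + 0)) + 2 = (117 - 20) + 2 = 97 + 2 = 99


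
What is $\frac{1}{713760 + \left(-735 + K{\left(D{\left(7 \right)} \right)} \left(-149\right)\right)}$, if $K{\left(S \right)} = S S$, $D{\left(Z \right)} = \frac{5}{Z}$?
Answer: $\frac{49}{34934500} \approx 1.4026 \cdot 10^{-6}$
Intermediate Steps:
$K{\left(S \right)} = S^{2}$
$\frac{1}{713760 + \left(-735 + K{\left(D{\left(7 \right)} \right)} \left(-149\right)\right)} = \frac{1}{713760 - \left(735 - \left(\frac{5}{7}\right)^{2} \left(-149\right)\right)} = \frac{1}{713760 + \left(-735 + \frac{25}{49} \left(-149\right)\right)} = \frac{1}{713760 - \frac{39740}{49}} = \frac{1}{\frac{34934500}{49}} = \frac{49}{34934500}$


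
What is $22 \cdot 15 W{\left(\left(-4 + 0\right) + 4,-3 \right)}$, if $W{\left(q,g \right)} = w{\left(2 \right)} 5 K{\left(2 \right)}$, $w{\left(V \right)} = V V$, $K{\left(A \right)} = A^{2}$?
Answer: $26400$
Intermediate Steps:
$w{\left(V \right)} = V^{2}$
$W{\left(q,g \right)} = 80$ ($W{\left(q,g \right)} = 2^{2} \cdot 5 \cdot 2^{2} = 4 \cdot 5 \cdot 4 = 20 \cdot 4 = 80$)
$22 \cdot 15 W{\left(\left(-4 + 0\right) + 4,-3 \right)} = 22 \cdot 15 \cdot 80 = 330 \cdot 80 = 26400$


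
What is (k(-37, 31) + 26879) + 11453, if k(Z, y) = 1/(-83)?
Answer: 3181555/83 ≈ 38332.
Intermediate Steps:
k(Z, y) = -1/83
(k(-37, 31) + 26879) + 11453 = (-1/83 + 26879) + 11453 = 2230956/83 + 11453 = 3181555/83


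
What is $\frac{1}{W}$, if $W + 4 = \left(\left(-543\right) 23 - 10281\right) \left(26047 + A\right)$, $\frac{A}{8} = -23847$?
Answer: $\frac{1}{3750879326} \approx 2.666 \cdot 10^{-10}$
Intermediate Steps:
$A = -190776$ ($A = 8 \left(-23847\right) = -190776$)
$W = 3750879326$ ($W = -4 + \left(\left(-543\right) 23 - 10281\right) \left(26047 - 190776\right) = -4 + \left(-12489 - 10281\right) \left(-164729\right) = -4 - -3750879330 = -4 + 3750879330 = 3750879326$)
$\frac{1}{W} = \frac{1}{3750879326}$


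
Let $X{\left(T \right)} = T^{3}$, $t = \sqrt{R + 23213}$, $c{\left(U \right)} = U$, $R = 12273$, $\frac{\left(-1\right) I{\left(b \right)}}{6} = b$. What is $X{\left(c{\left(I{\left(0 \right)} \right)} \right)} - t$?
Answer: $- \sqrt{35486} \approx -188.38$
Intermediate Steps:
$I{\left(b \right)} = - 6 b$
$t = \sqrt{35486}$ ($t = \sqrt{12273 + 23213} = \sqrt{35486} \approx 188.38$)
$X{\left(c{\left(I{\left(0 \right)} \right)} \right)} - t = \left(\left(-6\right) 0\right)^{3} - \sqrt{35486} = 0^{3} - \sqrt{35486} = 0 - \sqrt{35486} = - \sqrt{35486}$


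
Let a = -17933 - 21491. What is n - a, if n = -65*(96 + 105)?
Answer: 26359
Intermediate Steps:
a = -39424
n = -13065 (n = -65*201 = -13065)
n - a = -13065 - 1*(-39424) = -13065 + 39424 = 26359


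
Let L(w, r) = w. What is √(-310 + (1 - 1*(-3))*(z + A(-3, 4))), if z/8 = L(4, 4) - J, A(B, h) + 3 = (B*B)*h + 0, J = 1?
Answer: I*√82 ≈ 9.0554*I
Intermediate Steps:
A(B, h) = -3 + h*B² (A(B, h) = -3 + ((B*B)*h + 0) = -3 + (B²*h + 0) = -3 + (h*B² + 0) = -3 + h*B²)
z = 24 (z = 8*(4 - 1*1) = 8*(4 - 1) = 8*3 = 24)
√(-310 + (1 - 1*(-3))*(z + A(-3, 4))) = √(-310 + (1 - 1*(-3))*(24 + (-3 + 4*(-3)²))) = √(-310 + (1 + 3)*(24 + (-3 + 4*9))) = √(-310 + 4*(24 + (-3 + 36))) = √(-310 + 4*(24 + 33)) = √(-310 + 4*57) = √(-310 + 228) = √(-82) = I*√82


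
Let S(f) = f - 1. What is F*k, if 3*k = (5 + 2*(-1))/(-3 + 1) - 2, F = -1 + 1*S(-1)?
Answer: 7/2 ≈ 3.5000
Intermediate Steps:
S(f) = -1 + f
F = -3 (F = -1 + 1*(-1 - 1) = -1 + 1*(-2) = -1 - 2 = -3)
k = -7/6 (k = ((5 + 2*(-1))/(-3 + 1) - 2)/3 = ((5 - 2)/(-2) - 2)/3 = (3*(-1/2) - 2)/3 = (-3/2 - 2)/3 = (1/3)*(-7/2) = -7/6 ≈ -1.1667)
F*k = -3*(-7/6) = 7/2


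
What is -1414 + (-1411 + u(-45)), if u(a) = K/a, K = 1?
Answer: -127126/45 ≈ -2825.0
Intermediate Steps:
u(a) = 1/a
-1414 + (-1411 + u(-45)) = -1414 + (-1411 + 1/(-45)) = -1414 + (-1411 - 1/45) = -1414 - 63496/45 = -127126/45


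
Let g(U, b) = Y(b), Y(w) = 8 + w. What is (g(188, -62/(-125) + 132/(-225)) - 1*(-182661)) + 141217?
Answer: 121457216/375 ≈ 3.2389e+5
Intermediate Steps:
g(U, b) = 8 + b
(g(188, -62/(-125) + 132/(-225)) - 1*(-182661)) + 141217 = ((8 + (-62/(-125) + 132/(-225))) - 1*(-182661)) + 141217 = ((8 + (-62*(-1/125) + 132*(-1/225))) + 182661) + 141217 = ((8 + (62/125 - 44/75)) + 182661) + 141217 = ((8 - 34/375) + 182661) + 141217 = (2966/375 + 182661) + 141217 = 68500841/375 + 141217 = 121457216/375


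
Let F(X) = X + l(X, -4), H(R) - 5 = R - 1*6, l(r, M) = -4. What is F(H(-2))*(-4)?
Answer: 28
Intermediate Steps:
H(R) = -1 + R (H(R) = 5 + (R - 1*6) = 5 + (R - 6) = 5 + (-6 + R) = -1 + R)
F(X) = -4 + X (F(X) = X - 4 = -4 + X)
F(H(-2))*(-4) = (-4 + (-1 - 2))*(-4) = (-4 - 3)*(-4) = -7*(-4) = 28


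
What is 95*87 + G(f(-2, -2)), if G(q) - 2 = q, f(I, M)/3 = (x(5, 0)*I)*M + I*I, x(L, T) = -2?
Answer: 8255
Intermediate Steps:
f(I, M) = 3*I² - 6*I*M (f(I, M) = 3*((-2*I)*M + I*I) = 3*(-2*I*M + I²) = 3*(I² - 2*I*M) = 3*I² - 6*I*M)
G(q) = 2 + q
95*87 + G(f(-2, -2)) = 95*87 + (2 + 3*(-2)*(-2 - 2*(-2))) = 8265 + (2 + 3*(-2)*(-2 + 4)) = 8265 + (2 + 3*(-2)*2) = 8265 + (2 - 12) = 8265 - 10 = 8255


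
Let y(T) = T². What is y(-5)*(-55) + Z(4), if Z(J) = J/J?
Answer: -1374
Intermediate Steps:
Z(J) = 1
y(-5)*(-55) + Z(4) = (-5)²*(-55) + 1 = 25*(-55) + 1 = -1375 + 1 = -1374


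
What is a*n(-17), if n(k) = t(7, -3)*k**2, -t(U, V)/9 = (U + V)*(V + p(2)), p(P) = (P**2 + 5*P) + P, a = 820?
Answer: -110906640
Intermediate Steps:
p(P) = P**2 + 6*P
t(U, V) = -9*(16 + V)*(U + V) (t(U, V) = -9*(U + V)*(V + 2*(6 + 2)) = -9*(U + V)*(V + 2*8) = -9*(U + V)*(V + 16) = -9*(U + V)*(16 + V) = -9*(16 + V)*(U + V))
n(k) = -468*k**2 (n(k) = (-144*7 - 144*(-3) - 9*(-3)**2 - 9*7*(-3))*k**2 = (-1008 + 432 - 9*9 + 189)*k**2 = (-1008 + 432 - 81 + 189)*k**2 = -468*k**2)
a*n(-17) = 820*(-468*(-17)**2) = 820*(-468*289) = 820*(-135252) = -110906640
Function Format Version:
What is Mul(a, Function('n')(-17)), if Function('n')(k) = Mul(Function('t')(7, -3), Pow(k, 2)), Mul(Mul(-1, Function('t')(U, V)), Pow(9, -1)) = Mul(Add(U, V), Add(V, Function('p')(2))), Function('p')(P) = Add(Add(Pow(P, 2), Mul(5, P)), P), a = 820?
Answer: -110906640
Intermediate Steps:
Function('p')(P) = Add(Pow(P, 2), Mul(6, P))
Function('t')(U, V) = Mul(-9, Add(16, V), Add(U, V)) (Function('t')(U, V) = Mul(-9, Mul(Add(U, V), Add(V, Mul(2, Add(6, 2))))) = Mul(-9, Mul(Add(U, V), Add(V, Mul(2, 8)))) = Mul(-9, Mul(Add(U, V), Add(V, 16))) = Mul(-9, Mul(Add(U, V), Add(16, V))) = Mul(-9, Mul(Add(16, V), Add(U, V))) = Mul(-9, Add(16, V), Add(U, V)))
Function('n')(k) = Mul(-468, Pow(k, 2)) (Function('n')(k) = Mul(Add(Mul(-144, 7), Mul(-144, -3), Mul(-9, Pow(-3, 2)), Mul(-9, 7, -3)), Pow(k, 2)) = Mul(Add(-1008, 432, Mul(-9, 9), 189), Pow(k, 2)) = Mul(Add(-1008, 432, -81, 189), Pow(k, 2)) = Mul(-468, Pow(k, 2)))
Mul(a, Function('n')(-17)) = Mul(820, Mul(-468, Pow(-17, 2))) = Mul(820, Mul(-468, 289)) = Mul(820, -135252) = -110906640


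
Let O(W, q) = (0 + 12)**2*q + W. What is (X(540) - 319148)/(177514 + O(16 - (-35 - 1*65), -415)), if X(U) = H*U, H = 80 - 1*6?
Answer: -139594/58935 ≈ -2.3686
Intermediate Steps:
H = 74 (H = 80 - 6 = 74)
X(U) = 74*U
O(W, q) = W + 144*q (O(W, q) = 12**2*q + W = 144*q + W = W + 144*q)
(X(540) - 319148)/(177514 + O(16 - (-35 - 1*65), -415)) = (74*540 - 319148)/(177514 + ((16 - (-35 - 1*65)) + 144*(-415))) = (39960 - 319148)/(177514 + ((16 - (-35 - 65)) - 59760)) = -279188/(177514 + ((16 - 1*(-100)) - 59760)) = -279188/(177514 + ((16 + 100) - 59760)) = -279188/(177514 + (116 - 59760)) = -279188/(177514 - 59644) = -279188/117870 = -279188*1/117870 = -139594/58935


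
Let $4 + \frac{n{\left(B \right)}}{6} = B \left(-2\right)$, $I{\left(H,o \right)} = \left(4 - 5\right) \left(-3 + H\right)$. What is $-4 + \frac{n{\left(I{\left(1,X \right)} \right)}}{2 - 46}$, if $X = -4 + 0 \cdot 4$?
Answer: $- \frac{32}{11} \approx -2.9091$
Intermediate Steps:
$X = -4$ ($X = -4 + 0 = -4$)
$I{\left(H,o \right)} = 3 - H$ ($I{\left(H,o \right)} = - (-3 + H) = 3 - H$)
$n{\left(B \right)} = -24 - 12 B$ ($n{\left(B \right)} = -24 + 6 B \left(-2\right) = -24 + 6 \left(- 2 B\right) = -24 - 12 B$)
$-4 + \frac{n{\left(I{\left(1,X \right)} \right)}}{2 - 46} = -4 + \frac{-24 - 12 \left(3 - 1\right)}{2 - 46} = -4 + \frac{-24 - 12 \left(3 - 1\right)}{-44} = -4 + \left(-24 - 24\right) \left(- \frac{1}{44}\right) = -4 - - \frac{12}{11} = -4 + \frac{12}{11} = - \frac{32}{11}$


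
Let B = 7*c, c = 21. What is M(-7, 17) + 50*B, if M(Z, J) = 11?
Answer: 7361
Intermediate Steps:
B = 147 (B = 7*21 = 147)
M(-7, 17) + 50*B = 11 + 50*147 = 11 + 7350 = 7361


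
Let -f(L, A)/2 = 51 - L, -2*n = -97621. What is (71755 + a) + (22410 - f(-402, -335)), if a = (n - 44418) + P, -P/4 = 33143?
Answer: -66217/2 ≈ -33109.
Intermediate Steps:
n = 97621/2 (n = -½*(-97621) = 97621/2 ≈ 48811.)
P = -132572 (P = -4*33143 = -132572)
f(L, A) = -102 + 2*L (f(L, A) = -2*(51 - L) = -102 + 2*L)
a = -256359/2 (a = (97621/2 - 44418) - 132572 = 8785/2 - 132572 = -256359/2 ≈ -1.2818e+5)
(71755 + a) + (22410 - f(-402, -335)) = (71755 - 256359/2) + (22410 - (-102 + 2*(-402))) = -112849/2 + (22410 - (-102 - 804)) = -112849/2 + (22410 - 1*(-906)) = -112849/2 + (22410 + 906) = -112849/2 + 23316 = -66217/2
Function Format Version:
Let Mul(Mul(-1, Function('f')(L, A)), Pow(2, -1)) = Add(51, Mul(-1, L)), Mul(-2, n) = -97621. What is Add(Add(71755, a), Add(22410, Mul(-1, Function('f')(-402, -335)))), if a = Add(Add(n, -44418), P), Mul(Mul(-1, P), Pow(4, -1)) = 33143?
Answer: Rational(-66217, 2) ≈ -33109.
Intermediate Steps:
n = Rational(97621, 2) (n = Mul(Rational(-1, 2), -97621) = Rational(97621, 2) ≈ 48811.)
P = -132572 (P = Mul(-4, 33143) = -132572)
Function('f')(L, A) = Add(-102, Mul(2, L)) (Function('f')(L, A) = Mul(-2, Add(51, Mul(-1, L))) = Add(-102, Mul(2, L)))
a = Rational(-256359, 2) (a = Add(Add(Rational(97621, 2), -44418), -132572) = Add(Rational(8785, 2), -132572) = Rational(-256359, 2) ≈ -1.2818e+5)
Add(Add(71755, a), Add(22410, Mul(-1, Function('f')(-402, -335)))) = Add(Add(71755, Rational(-256359, 2)), Add(22410, Mul(-1, Add(-102, Mul(2, -402))))) = Add(Rational(-112849, 2), Add(22410, Mul(-1, Add(-102, -804)))) = Add(Rational(-112849, 2), Add(22410, Mul(-1, -906))) = Add(Rational(-112849, 2), Add(22410, 906)) = Add(Rational(-112849, 2), 23316) = Rational(-66217, 2)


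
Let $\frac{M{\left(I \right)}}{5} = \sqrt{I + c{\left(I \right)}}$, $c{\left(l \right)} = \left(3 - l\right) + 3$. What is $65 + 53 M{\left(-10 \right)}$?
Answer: $65 + 265 \sqrt{6} \approx 714.12$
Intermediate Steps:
$c{\left(l \right)} = 6 - l$
$M{\left(I \right)} = 5 \sqrt{6}$ ($M{\left(I \right)} = 5 \sqrt{I - \left(-6 + I\right)} = 5 \sqrt{6}$)
$65 + 53 M{\left(-10 \right)} = 65 + 53 \cdot 5 \sqrt{6} = 65 + 265 \sqrt{6}$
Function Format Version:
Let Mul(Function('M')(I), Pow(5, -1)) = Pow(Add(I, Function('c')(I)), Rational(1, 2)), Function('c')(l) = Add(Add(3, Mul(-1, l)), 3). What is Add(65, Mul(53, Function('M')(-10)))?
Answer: Add(65, Mul(265, Pow(6, Rational(1, 2)))) ≈ 714.12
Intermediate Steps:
Function('c')(l) = Add(6, Mul(-1, l))
Function('M')(I) = Mul(5, Pow(6, Rational(1, 2))) (Function('M')(I) = Mul(5, Pow(Add(I, Add(6, Mul(-1, I))), Rational(1, 2))) = Mul(5, Pow(6, Rational(1, 2))))
Add(65, Mul(53, Function('M')(-10))) = Add(65, Mul(53, Mul(5, Pow(6, Rational(1, 2))))) = Add(65, Mul(265, Pow(6, Rational(1, 2))))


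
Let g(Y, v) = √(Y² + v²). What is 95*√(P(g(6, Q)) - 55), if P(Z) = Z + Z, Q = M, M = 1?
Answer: 95*√(-55 + 2*√37) ≈ 621.76*I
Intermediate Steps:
Q = 1
P(Z) = 2*Z
95*√(P(g(6, Q)) - 55) = 95*√(2*√(6² + 1²) - 55) = 95*√(2*√(36 + 1) - 55) = 95*√(2*√37 - 55) = 95*√(-55 + 2*√37)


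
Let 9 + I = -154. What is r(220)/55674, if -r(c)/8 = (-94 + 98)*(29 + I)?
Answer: 2144/27837 ≈ 0.077020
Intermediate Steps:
I = -163 (I = -9 - 154 = -163)
r(c) = 4288 (r(c) = -8*(-94 + 98)*(29 - 163) = -32*(-134) = -8*(-536) = 4288)
r(220)/55674 = 4288/55674 = 4288*(1/55674) = 2144/27837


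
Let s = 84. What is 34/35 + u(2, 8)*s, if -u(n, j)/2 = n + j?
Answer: -58766/35 ≈ -1679.0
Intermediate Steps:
u(n, j) = -2*j - 2*n (u(n, j) = -2*(n + j) = -2*(j + n) = -2*j - 2*n)
34/35 + u(2, 8)*s = 34/35 + (-2*8 - 2*2)*84 = 34*(1/35) + (-16 - 4)*84 = 34/35 - 20*84 = 34/35 - 1680 = -58766/35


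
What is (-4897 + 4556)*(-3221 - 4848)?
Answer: 2751529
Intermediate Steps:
(-4897 + 4556)*(-3221 - 4848) = -341*(-8069) = 2751529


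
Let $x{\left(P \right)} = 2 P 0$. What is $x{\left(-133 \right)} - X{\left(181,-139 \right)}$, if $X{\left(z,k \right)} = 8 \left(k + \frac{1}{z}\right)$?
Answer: $\frac{201264}{181} \approx 1112.0$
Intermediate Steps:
$x{\left(P \right)} = 0$
$X{\left(z,k \right)} = 8 k + \frac{8}{z}$
$x{\left(-133 \right)} - X{\left(181,-139 \right)} = 0 - \left(8 \left(-139\right) + \frac{8}{181}\right) = 0 - \left(-1112 + 8 \cdot \frac{1}{181}\right) = 0 - \left(-1112 + \frac{8}{181}\right) = 0 - - \frac{201264}{181} = 0 + \frac{201264}{181} = \frac{201264}{181}$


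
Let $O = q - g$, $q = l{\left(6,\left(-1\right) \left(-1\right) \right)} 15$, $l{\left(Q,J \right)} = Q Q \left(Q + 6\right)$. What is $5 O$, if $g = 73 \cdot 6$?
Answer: $30210$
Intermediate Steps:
$g = 438$
$l{\left(Q,J \right)} = Q^{2} \left(6 + Q\right)$
$q = 6480$ ($q = 6^{2} \left(6 + 6\right) 15 = 36 \cdot 12 \cdot 15 = 432 \cdot 15 = 6480$)
$O = 6042$ ($O = 6480 - 438 = 6042$)
$5 O = 5 \cdot 6042 = 30210$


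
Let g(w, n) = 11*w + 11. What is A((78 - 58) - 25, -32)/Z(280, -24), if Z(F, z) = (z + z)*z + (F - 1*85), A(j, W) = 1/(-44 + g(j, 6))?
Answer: -1/118536 ≈ -8.4363e-6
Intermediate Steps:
g(w, n) = 11 + 11*w
A(j, W) = 1/(-33 + 11*j) (A(j, W) = 1/(-44 + (11 + 11*j)) = 1/(-33 + 11*j))
Z(F, z) = -85 + F + 2*z² (Z(F, z) = (2*z)*z + (F - 85) = 2*z² + (-85 + F) = -85 + F + 2*z²)
A((78 - 58) - 25, -32)/Z(280, -24) = (1/(11*(-3 + ((78 - 58) - 25))))/(-85 + 280 + 2*(-24)²) = (1/(11*(-3 + (20 - 25))))/(-85 + 280 + 2*576) = (1/(11*(-3 - 5)))/(-85 + 280 + 1152) = ((1/11)/(-8))/1347 = ((1/11)*(-⅛))*(1/1347) = -1/88*1/1347 = -1/118536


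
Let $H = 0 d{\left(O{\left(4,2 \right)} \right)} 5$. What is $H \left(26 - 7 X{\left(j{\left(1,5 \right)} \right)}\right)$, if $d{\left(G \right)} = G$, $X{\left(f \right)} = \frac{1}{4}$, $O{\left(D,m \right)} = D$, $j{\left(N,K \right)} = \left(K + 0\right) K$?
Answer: $0$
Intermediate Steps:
$j{\left(N,K \right)} = K^{2}$ ($j{\left(N,K \right)} = K K = K^{2}$)
$X{\left(f \right)} = \frac{1}{4}$
$H = 0$ ($H = 0 \cdot 4 \cdot 5 = 0 \cdot 5 = 0$)
$H \left(26 - 7 X{\left(j{\left(1,5 \right)} \right)}\right) = 0 \left(26 - \frac{7}{4}\right) = 0 \cdot \frac{97}{4} = 0$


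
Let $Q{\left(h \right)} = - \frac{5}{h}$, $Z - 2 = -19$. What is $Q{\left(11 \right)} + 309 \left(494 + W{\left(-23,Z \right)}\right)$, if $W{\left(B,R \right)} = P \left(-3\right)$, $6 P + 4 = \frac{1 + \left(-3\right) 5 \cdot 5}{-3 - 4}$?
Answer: $\frac{11675530}{77} \approx 1.5163 \cdot 10^{5}$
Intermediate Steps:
$Z = -17$ ($Z = 2 - 19 = -17$)
$P = \frac{23}{21}$ ($P = - \frac{2}{3} + \frac{\left(1 + \left(-3\right) 5 \cdot 5\right) \frac{1}{-3 - 4}}{6} = - \frac{2}{3} + \frac{\left(1 - 75\right) \frac{1}{-7}}{6} = - \frac{2}{3} + \frac{\left(1 - 75\right) \left(- \frac{1}{7}\right)}{6} = - \frac{2}{3} + \frac{\left(-74\right) \left(- \frac{1}{7}\right)}{6} = - \frac{2}{3} + \frac{1}{6} \cdot \frac{74}{7} = - \frac{2}{3} + \frac{37}{21} = \frac{23}{21} \approx 1.0952$)
$W{\left(B,R \right)} = - \frac{23}{7}$ ($W{\left(B,R \right)} = \frac{23}{21} \left(-3\right) = - \frac{23}{7}$)
$Q{\left(11 \right)} + 309 \left(494 + W{\left(-23,Z \right)}\right) = - \frac{5}{11} + 309 \left(494 - \frac{23}{7}\right) = \left(-5\right) \frac{1}{11} + 309 \cdot \frac{3435}{7} = - \frac{5}{11} + \frac{1061415}{7} = \frac{11675530}{77}$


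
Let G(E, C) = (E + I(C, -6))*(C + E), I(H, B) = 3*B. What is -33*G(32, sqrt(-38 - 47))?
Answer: -14784 - 462*I*sqrt(85) ≈ -14784.0 - 4259.4*I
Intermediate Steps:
G(E, C) = (-18 + E)*(C + E) (G(E, C) = (E + 3*(-6))*(C + E) = (E - 18)*(C + E) = (-18 + E)*(C + E))
-33*G(32, sqrt(-38 - 47)) = -33*(32**2 - 18*sqrt(-38 - 47) - 18*32 + sqrt(-38 - 47)*32) = -33*(1024 - 18*I*sqrt(85) - 576 + sqrt(-85)*32) = -33*(1024 - 18*I*sqrt(85) - 576 + (I*sqrt(85))*32) = -33*(1024 - 18*I*sqrt(85) - 576 + 32*I*sqrt(85)) = -33*(448 + 14*I*sqrt(85)) = -14784 - 462*I*sqrt(85)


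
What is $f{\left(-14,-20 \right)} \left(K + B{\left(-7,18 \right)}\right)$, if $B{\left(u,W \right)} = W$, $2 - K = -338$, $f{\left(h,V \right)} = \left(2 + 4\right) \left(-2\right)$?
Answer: $-4296$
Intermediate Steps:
$f{\left(h,V \right)} = -12$ ($f{\left(h,V \right)} = 6 \left(-2\right) = -12$)
$K = 340$ ($K = 2 - -338 = 2 + 338 = 340$)
$f{\left(-14,-20 \right)} \left(K + B{\left(-7,18 \right)}\right) = - 12 \left(340 + 18\right) = \left(-12\right) 358 = -4296$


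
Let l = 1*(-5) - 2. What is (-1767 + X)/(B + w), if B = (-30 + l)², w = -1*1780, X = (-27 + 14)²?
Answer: 1598/411 ≈ 3.8881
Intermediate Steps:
X = 169 (X = (-13)² = 169)
l = -7 (l = -5 - 2 = -7)
w = -1780
B = 1369 (B = (-30 - 7)² = (-37)² = 1369)
(-1767 + X)/(B + w) = (-1767 + 169)/(1369 - 1780) = -1598/(-411) = -1598*(-1/411) = 1598/411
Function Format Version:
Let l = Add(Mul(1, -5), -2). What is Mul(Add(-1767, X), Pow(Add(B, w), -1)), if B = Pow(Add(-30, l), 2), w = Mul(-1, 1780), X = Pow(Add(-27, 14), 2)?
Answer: Rational(1598, 411) ≈ 3.8881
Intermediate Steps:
X = 169 (X = Pow(-13, 2) = 169)
l = -7 (l = Add(-5, -2) = -7)
w = -1780
B = 1369 (B = Pow(Add(-30, -7), 2) = Pow(-37, 2) = 1369)
Mul(Add(-1767, X), Pow(Add(B, w), -1)) = Mul(Add(-1767, 169), Pow(Add(1369, -1780), -1)) = Mul(-1598, Pow(-411, -1)) = Mul(-1598, Rational(-1, 411)) = Rational(1598, 411)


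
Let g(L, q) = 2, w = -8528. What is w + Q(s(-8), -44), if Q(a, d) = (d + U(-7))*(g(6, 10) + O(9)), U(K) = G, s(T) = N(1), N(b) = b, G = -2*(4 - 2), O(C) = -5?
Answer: -8384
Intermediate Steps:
G = -4 (G = -2*2 = -4)
s(T) = 1
U(K) = -4
Q(a, d) = 12 - 3*d (Q(a, d) = (d - 4)*(2 - 5) = (-4 + d)*(-3) = 12 - 3*d)
w + Q(s(-8), -44) = -8528 + (12 - 3*(-44)) = -8528 + (12 + 132) = -8528 + 144 = -8384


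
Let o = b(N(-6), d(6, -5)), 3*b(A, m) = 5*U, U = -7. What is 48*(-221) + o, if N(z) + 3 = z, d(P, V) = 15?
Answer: -31859/3 ≈ -10620.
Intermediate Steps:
N(z) = -3 + z
b(A, m) = -35/3 (b(A, m) = (5*(-7))/3 = (⅓)*(-35) = -35/3)
o = -35/3 ≈ -11.667
48*(-221) + o = 48*(-221) - 35/3 = -10608 - 35/3 = -31859/3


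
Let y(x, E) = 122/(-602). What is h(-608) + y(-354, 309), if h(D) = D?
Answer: -183069/301 ≈ -608.20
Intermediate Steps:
y(x, E) = -61/301 (y(x, E) = 122*(-1/602) = -61/301)
h(-608) + y(-354, 309) = -608 - 61/301 = -183069/301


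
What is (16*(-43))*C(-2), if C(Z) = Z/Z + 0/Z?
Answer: -688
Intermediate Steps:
C(Z) = 1 (C(Z) = 1 + 0 = 1)
(16*(-43))*C(-2) = (16*(-43))*1 = -688*1 = -688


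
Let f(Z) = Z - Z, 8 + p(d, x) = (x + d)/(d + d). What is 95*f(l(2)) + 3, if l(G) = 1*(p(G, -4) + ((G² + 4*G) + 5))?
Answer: 3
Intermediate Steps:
p(d, x) = -8 + (d + x)/(2*d) (p(d, x) = -8 + (x + d)/(d + d) = -8 + (d + x)/((2*d)) = -8 + (d + x)*(1/(2*d)) = -8 + (d + x)/(2*d))
l(G) = 5 + G² + 4*G + (-4 - 15*G)/(2*G) (l(G) = 1*((-4 - 15*G)/(2*G) + ((G² + 4*G) + 5)) = 1*((-4 - 15*G)/(2*G) + (5 + G² + 4*G)) = 1*(5 + G² + 4*G + (-4 - 15*G)/(2*G)) = 5 + G² + 4*G + (-4 - 15*G)/(2*G))
f(Z) = 0
95*f(l(2)) + 3 = 95*0 + 3 = 0 + 3 = 3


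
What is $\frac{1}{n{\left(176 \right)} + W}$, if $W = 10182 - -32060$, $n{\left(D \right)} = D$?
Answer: $\frac{1}{42418} \approx 2.3575 \cdot 10^{-5}$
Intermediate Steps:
$W = 42242$ ($W = 10182 + 32060 = 42242$)
$\frac{1}{n{\left(176 \right)} + W} = \frac{1}{176 + 42242} = \frac{1}{42418}$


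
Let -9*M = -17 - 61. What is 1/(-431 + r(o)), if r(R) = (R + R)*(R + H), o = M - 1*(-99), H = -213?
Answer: -9/208015 ≈ -4.3266e-5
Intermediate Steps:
M = 26/3 (M = -(-17 - 61)/9 = -⅑*(-78) = 26/3 ≈ 8.6667)
o = 323/3 (o = 26/3 - 1*(-99) = 26/3 + 99 = 323/3 ≈ 107.67)
r(R) = 2*R*(-213 + R) (r(R) = (R + R)*(R - 213) = (2*R)*(-213 + R) = 2*R*(-213 + R))
1/(-431 + r(o)) = 1/(-431 + 2*(323/3)*(-213 + 323/3)) = 1/(-431 + 2*(323/3)*(-316/3)) = 1/(-431 - 204136/9) = 1/(-208015/9) = -9/208015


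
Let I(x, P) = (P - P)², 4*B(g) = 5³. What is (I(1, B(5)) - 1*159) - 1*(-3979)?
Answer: 3820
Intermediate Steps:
B(g) = 125/4 (B(g) = (¼)*5³ = (¼)*125 = 125/4)
I(x, P) = 0 (I(x, P) = 0² = 0)
(I(1, B(5)) - 1*159) - 1*(-3979) = (0 - 1*159) - 1*(-3979) = (0 - 159) + 3979 = -159 + 3979 = 3820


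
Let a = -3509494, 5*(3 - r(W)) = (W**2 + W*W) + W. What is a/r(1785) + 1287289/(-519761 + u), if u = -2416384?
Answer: 481293922373/207951490910 ≈ 2.3145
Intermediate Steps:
r(W) = 3 - 2*W**2/5 - W/5 (r(W) = 3 - ((W**2 + W*W) + W)/5 = 3 - ((W**2 + W**2) + W)/5 = 3 - (2*W**2 + W)/5 = 3 - (W + 2*W**2)/5 = 3 + (-2*W**2/5 - W/5) = 3 - 2*W**2/5 - W/5)
a/r(1785) + 1287289/(-519761 + u) = -3509494/(3 - 2/5*1785**2 - 1/5*1785) + 1287289/(-519761 - 2416384) = -3509494/(3 - 2/5*3186225 - 357) + 1287289/(-2936145) = -3509494/(3 - 1274490 - 357) + 1287289*(-1/2936145) = -3509494/(-1274844) - 1287289/2936145 = -3509494*(-1/1274844) - 1287289/2936145 = 1754747/637422 - 1287289/2936145 = 481293922373/207951490910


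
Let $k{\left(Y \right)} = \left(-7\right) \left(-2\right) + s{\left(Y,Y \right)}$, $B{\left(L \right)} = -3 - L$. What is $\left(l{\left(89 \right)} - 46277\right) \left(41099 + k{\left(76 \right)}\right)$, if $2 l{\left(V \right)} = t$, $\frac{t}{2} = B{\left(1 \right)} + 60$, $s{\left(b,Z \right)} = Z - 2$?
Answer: $-1903704327$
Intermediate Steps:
$s{\left(b,Z \right)} = -2 + Z$ ($s{\left(b,Z \right)} = Z - 2 = -2 + Z$)
$t = 112$ ($t = 2 \left(\left(-3 - 1\right) + 60\right) = 2 \left(-4 + 60\right) = 2 \cdot 56 = 112$)
$l{\left(V \right)} = 56$ ($l{\left(V \right)} = \frac{1}{2} \cdot 112 = 56$)
$k{\left(Y \right)} = 12 + Y$ ($k{\left(Y \right)} = \left(-7\right) \left(-2\right) + \left(-2 + Y\right) = 14 + \left(-2 + Y\right) = 12 + Y$)
$\left(l{\left(89 \right)} - 46277\right) \left(41099 + k{\left(76 \right)}\right) = \left(56 - 46277\right) \left(41099 + \left(12 + 76\right)\right) = - 46221 \left(41099 + 88\right) = \left(-46221\right) 41187 = -1903704327$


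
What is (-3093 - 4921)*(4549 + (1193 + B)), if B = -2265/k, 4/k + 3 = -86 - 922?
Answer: -9267722181/2 ≈ -4.6339e+9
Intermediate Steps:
k = -4/1011 (k = 4/(-3 + (-86 - 922)) = 4/(-3 - 1008) = 4/(-1011) = 4*(-1/1011) = -4/1011 ≈ -0.0039565)
B = 2289915/4 (B = -2265/(-4/1011) = -2265*(-1011/4) = 2289915/4 ≈ 5.7248e+5)
(-3093 - 4921)*(4549 + (1193 + B)) = (-3093 - 4921)*(4549 + (1193 + 2289915/4)) = -8014*(4549 + 2294687/4) = -8014*2312883/4 = -9267722181/2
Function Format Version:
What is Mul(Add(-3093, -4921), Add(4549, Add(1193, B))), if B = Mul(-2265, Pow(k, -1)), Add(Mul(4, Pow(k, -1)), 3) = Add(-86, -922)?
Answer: Rational(-9267722181, 2) ≈ -4.6339e+9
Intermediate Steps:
k = Rational(-4, 1011) (k = Mul(4, Pow(Add(-3, Add(-86, -922)), -1)) = Mul(4, Pow(Add(-3, -1008), -1)) = Mul(4, Pow(-1011, -1)) = Mul(4, Rational(-1, 1011)) = Rational(-4, 1011) ≈ -0.0039565)
B = Rational(2289915, 4) (B = Mul(-2265, Pow(Rational(-4, 1011), -1)) = Mul(-2265, Rational(-1011, 4)) = Rational(2289915, 4) ≈ 5.7248e+5)
Mul(Add(-3093, -4921), Add(4549, Add(1193, B))) = Mul(Add(-3093, -4921), Add(4549, Add(1193, Rational(2289915, 4)))) = Mul(-8014, Add(4549, Rational(2294687, 4))) = Mul(-8014, Rational(2312883, 4)) = Rational(-9267722181, 2)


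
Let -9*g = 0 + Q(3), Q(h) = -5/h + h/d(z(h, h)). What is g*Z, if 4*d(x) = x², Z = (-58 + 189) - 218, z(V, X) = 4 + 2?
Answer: -116/9 ≈ -12.889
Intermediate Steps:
z(V, X) = 6
Z = -87 (Z = 131 - 218 = -87)
d(x) = x²/4
Q(h) = -5/h + h/9 (Q(h) = -5/h + h/(((¼)*6²)) = -5/h + h/(((¼)*36)) = -5/h + h/9)
g = 4/27 (g = -(0 + (-5/3 + (⅑)*3))/9 = -(0 + (-5*⅓ + ⅓))/9 = -(0 + (-5/3 + ⅓))/9 = -(0 - 4/3)/9 = -⅑*(-4/3) = 4/27 ≈ 0.14815)
g*Z = (4/27)*(-87) = -116/9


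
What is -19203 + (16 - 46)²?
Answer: -18303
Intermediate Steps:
-19203 + (16 - 46)² = -19203 + (-30)² = -19203 + 900 = -18303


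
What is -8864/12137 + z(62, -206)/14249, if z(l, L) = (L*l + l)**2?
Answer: 1960534438564/172940113 ≈ 11337.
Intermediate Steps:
z(l, L) = (l + L*l)**2
-8864/12137 + z(62, -206)/14249 = -8864/12137 + (62**2*(1 - 206)**2)/14249 = -8864*1/12137 + (3844*(-205)**2)*(1/14249) = -8864/12137 + (3844*42025)*(1/14249) = -8864/12137 + 161544100*(1/14249) = -8864/12137 + 161544100/14249 = 1960534438564/172940113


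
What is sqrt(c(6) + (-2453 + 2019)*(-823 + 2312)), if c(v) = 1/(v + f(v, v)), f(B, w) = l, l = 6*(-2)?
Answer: I*sqrt(23264142)/6 ≈ 803.88*I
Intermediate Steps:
l = -12
f(B, w) = -12
c(v) = 1/(-12 + v) (c(v) = 1/(v - 12) = 1/(-12 + v))
sqrt(c(6) + (-2453 + 2019)*(-823 + 2312)) = sqrt(1/(-12 + 6) + (-2453 + 2019)*(-823 + 2312)) = sqrt(1/(-6) - 434*1489) = sqrt(-1/6 - 646226) = sqrt(-3877357/6) = I*sqrt(23264142)/6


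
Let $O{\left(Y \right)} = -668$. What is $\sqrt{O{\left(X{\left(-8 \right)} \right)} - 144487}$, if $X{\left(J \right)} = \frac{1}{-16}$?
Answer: $i \sqrt{145155} \approx 380.99 i$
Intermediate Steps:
$X{\left(J \right)} = - \frac{1}{16}$
$\sqrt{O{\left(X{\left(-8 \right)} \right)} - 144487} = \sqrt{-668 - 144487} = \sqrt{-145155} = i \sqrt{145155}$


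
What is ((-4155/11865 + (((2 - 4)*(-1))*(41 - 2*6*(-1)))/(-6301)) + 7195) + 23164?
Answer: 151310189446/4984091 ≈ 30359.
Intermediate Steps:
((-4155/11865 + (((2 - 4)*(-1))*(41 - 2*6*(-1)))/(-6301)) + 7195) + 23164 = ((-4155*1/11865 + ((-2*(-1))*(41 - 12*(-1)))*(-1/6301)) + 7195) + 23164 = ((-277/791 + (2*(41 + 12))*(-1/6301)) + 7195) + 23164 = ((-277/791 + (2*53)*(-1/6301)) + 7195) + 23164 = ((-277/791 + 106*(-1/6301)) + 7195) + 23164 = ((-277/791 - 106/6301) + 7195) + 23164 = (-1829223/4984091 + 7195) + 23164 = 35858705522/4984091 + 23164 = 151310189446/4984091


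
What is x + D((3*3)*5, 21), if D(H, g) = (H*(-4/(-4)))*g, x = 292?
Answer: 1237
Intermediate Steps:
D(H, g) = H*g (D(H, g) = (H*(-4*(-¼)))*g = (H*1)*g = H*g)
x + D((3*3)*5, 21) = 292 + ((3*3)*5)*21 = 292 + (9*5)*21 = 292 + 45*21 = 292 + 945 = 1237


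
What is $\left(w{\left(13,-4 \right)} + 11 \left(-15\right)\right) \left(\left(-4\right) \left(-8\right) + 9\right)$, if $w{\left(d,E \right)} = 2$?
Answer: $-6683$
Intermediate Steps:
$\left(w{\left(13,-4 \right)} + 11 \left(-15\right)\right) \left(\left(-4\right) \left(-8\right) + 9\right) = \left(2 + 11 \left(-15\right)\right) \left(\left(-4\right) \left(-8\right) + 9\right) = \left(2 - 165\right) \left(32 + 9\right) = \left(-163\right) 41 = -6683$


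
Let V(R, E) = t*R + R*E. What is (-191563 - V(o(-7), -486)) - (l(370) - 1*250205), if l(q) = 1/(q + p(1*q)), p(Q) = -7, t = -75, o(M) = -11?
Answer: 19046972/363 ≈ 52471.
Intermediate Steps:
V(R, E) = -75*R + E*R (V(R, E) = -75*R + R*E = -75*R + E*R)
l(q) = 1/(-7 + q) (l(q) = 1/(q - 7) = 1/(-7 + q))
(-191563 - V(o(-7), -486)) - (l(370) - 1*250205) = (-191563 - (-11)*(-75 - 486)) - (1/(-7 + 370) - 1*250205) = (-191563 - (-11)*(-561)) - (1/363 - 250205) = (-191563 - 1*6171) - (1/363 - 250205) = (-191563 - 6171) - 1*(-90824414/363) = -197734 + 90824414/363 = 19046972/363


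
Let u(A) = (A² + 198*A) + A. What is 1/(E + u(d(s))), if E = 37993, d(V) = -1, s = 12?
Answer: 1/37795 ≈ 2.6459e-5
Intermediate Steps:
u(A) = A² + 199*A
1/(E + u(d(s))) = 1/(37993 - (199 - 1)) = 1/(37993 - 1*198) = 1/(37993 - 198) = 1/37795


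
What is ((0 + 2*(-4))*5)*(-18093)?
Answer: 723720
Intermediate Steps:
((0 + 2*(-4))*5)*(-18093) = ((0 - 8)*5)*(-18093) = -8*5*(-18093) = -40*(-18093) = 723720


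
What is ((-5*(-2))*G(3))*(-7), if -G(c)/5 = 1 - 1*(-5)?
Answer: 2100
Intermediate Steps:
G(c) = -30 (G(c) = -5*(1 - 1*(-5)) = -5*(1 + 5) = -5*6 = -30)
((-5*(-2))*G(3))*(-7) = (-5*(-2)*(-30))*(-7) = (10*(-30))*(-7) = -300*(-7) = 2100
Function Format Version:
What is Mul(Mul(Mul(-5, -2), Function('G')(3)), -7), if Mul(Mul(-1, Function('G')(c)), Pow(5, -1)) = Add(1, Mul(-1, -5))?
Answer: 2100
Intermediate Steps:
Function('G')(c) = -30 (Function('G')(c) = Mul(-5, Add(1, Mul(-1, -5))) = Mul(-5, Add(1, 5)) = Mul(-5, 6) = -30)
Mul(Mul(Mul(-5, -2), Function('G')(3)), -7) = Mul(Mul(Mul(-5, -2), -30), -7) = Mul(Mul(10, -30), -7) = Mul(-300, -7) = 2100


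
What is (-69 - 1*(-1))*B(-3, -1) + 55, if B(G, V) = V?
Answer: 123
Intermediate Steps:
(-69 - 1*(-1))*B(-3, -1) + 55 = (-69 - 1*(-1))*(-1) + 55 = (-69 + 1)*(-1) + 55 = -68*(-1) + 55 = 68 + 55 = 123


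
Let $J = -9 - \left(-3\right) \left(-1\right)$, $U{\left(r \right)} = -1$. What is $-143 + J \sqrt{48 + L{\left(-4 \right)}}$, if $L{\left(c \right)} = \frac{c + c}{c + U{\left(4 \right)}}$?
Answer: $-143 - \frac{24 \sqrt{310}}{5} \approx -227.51$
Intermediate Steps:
$L{\left(c \right)} = \frac{2 c}{-1 + c}$ ($L{\left(c \right)} = \frac{c + c}{c - 1} = \frac{2 c}{-1 + c}$)
$J = -12$ ($J = -9 - 3 = -12$)
$-143 + J \sqrt{48 + L{\left(-4 \right)}} = -143 - 12 \sqrt{48 + 2 \left(-4\right) \frac{1}{-1 - 4}} = -143 - 12 \sqrt{48 + 2 \left(-4\right) \frac{1}{-5}} = -143 - 12 \sqrt{48 + 2 \left(-4\right) \left(- \frac{1}{5}\right)} = -143 - 12 \sqrt{48 + \frac{8}{5}} = -143 - 12 \sqrt{\frac{248}{5}} = -143 - 12 \frac{2 \sqrt{310}}{5} = -143 - \frac{24 \sqrt{310}}{5}$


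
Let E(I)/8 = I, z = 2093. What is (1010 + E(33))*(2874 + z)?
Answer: 6327958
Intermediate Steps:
E(I) = 8*I
(1010 + E(33))*(2874 + z) = (1010 + 8*33)*(2874 + 2093) = (1010 + 264)*4967 = 1274*4967 = 6327958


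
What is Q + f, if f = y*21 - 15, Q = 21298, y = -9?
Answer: 21094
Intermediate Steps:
f = -204 (f = -9*21 - 15 = -189 - 15 = -204)
Q + f = 21298 - 204 = 21094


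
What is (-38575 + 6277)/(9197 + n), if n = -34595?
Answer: 5383/4233 ≈ 1.2717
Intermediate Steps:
(-38575 + 6277)/(9197 + n) = (-38575 + 6277)/(9197 - 34595) = -32298/(-25398) = -32298*(-1/25398) = 5383/4233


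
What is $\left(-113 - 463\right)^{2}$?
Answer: $331776$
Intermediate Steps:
$\left(-113 - 463\right)^{2} = \left(-576\right)^{2} = 331776$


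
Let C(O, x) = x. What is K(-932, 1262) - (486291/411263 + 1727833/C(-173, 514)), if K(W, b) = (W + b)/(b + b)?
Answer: -224262479110264/66693286921 ≈ -3362.6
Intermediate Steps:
K(W, b) = (W + b)/(2*b) (K(W, b) = (W + b)/((2*b)) = (W + b)*(1/(2*b)) = (W + b)/(2*b))
K(-932, 1262) - (486291/411263 + 1727833/C(-173, 514)) = (1/2)*(-932 + 1262)/1262 - (486291/411263 + 1727833/514) = (1/2)*(1/1262)*330 - (486291*(1/411263) + 1727833*(1/514)) = 165/1262 - (486291/411263 + 1727833/514) = 165/1262 - 1*710843736653/211389182 = 165/1262 - 710843736653/211389182 = -224262479110264/66693286921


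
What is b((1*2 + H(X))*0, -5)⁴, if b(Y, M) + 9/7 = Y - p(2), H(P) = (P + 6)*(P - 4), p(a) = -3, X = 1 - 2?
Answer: 20736/2401 ≈ 8.6364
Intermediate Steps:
X = -1
H(P) = (-4 + P)*(6 + P) (H(P) = (6 + P)*(-4 + P) = (-4 + P)*(6 + P))
b(Y, M) = 12/7 + Y (b(Y, M) = -9/7 + (Y - 1*(-3)) = -9/7 + (Y + 3) = -9/7 + (3 + Y) = 12/7 + Y)
b((1*2 + H(X))*0, -5)⁴ = (12/7 + (1*2 + (-24 + (-1)² + 2*(-1)))*0)⁴ = (12/7 + (2 + (-24 + 1 - 2))*0)⁴ = (12/7 + (2 - 25)*0)⁴ = (12/7 - 23*0)⁴ = (12/7 + 0)⁴ = (12/7)⁴ = 20736/2401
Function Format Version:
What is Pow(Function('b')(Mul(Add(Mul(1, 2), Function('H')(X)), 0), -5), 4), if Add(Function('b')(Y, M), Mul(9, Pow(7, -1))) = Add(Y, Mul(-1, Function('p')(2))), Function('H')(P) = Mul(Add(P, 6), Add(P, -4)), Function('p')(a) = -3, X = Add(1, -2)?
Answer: Rational(20736, 2401) ≈ 8.6364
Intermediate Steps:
X = -1
Function('H')(P) = Mul(Add(-4, P), Add(6, P)) (Function('H')(P) = Mul(Add(6, P), Add(-4, P)) = Mul(Add(-4, P), Add(6, P)))
Function('b')(Y, M) = Add(Rational(12, 7), Y) (Function('b')(Y, M) = Add(Rational(-9, 7), Add(Y, Mul(-1, -3))) = Add(Rational(-9, 7), Add(Y, 3)) = Add(Rational(-9, 7), Add(3, Y)) = Add(Rational(12, 7), Y))
Pow(Function('b')(Mul(Add(Mul(1, 2), Function('H')(X)), 0), -5), 4) = Pow(Add(Rational(12, 7), Mul(Add(Mul(1, 2), Add(-24, Pow(-1, 2), Mul(2, -1))), 0)), 4) = Pow(Add(Rational(12, 7), Mul(Add(2, Add(-24, 1, -2)), 0)), 4) = Pow(Add(Rational(12, 7), Mul(Add(2, -25), 0)), 4) = Pow(Add(Rational(12, 7), Mul(-23, 0)), 4) = Pow(Add(Rational(12, 7), 0), 4) = Pow(Rational(12, 7), 4) = Rational(20736, 2401)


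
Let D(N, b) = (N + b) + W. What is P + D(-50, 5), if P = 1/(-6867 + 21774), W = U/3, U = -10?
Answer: -240168/4969 ≈ -48.333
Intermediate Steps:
W = -10/3 ≈ -3.3333
D(N, b) = -10/3 + N + b (D(N, b) = (N + b) - 10/3 = -10/3 + N + b)
P = 1/14907 ≈ 6.7083e-5
P + D(-50, 5) = 1/14907 + (-10/3 - 50 + 5) = 1/14907 - 145/3 = -240168/4969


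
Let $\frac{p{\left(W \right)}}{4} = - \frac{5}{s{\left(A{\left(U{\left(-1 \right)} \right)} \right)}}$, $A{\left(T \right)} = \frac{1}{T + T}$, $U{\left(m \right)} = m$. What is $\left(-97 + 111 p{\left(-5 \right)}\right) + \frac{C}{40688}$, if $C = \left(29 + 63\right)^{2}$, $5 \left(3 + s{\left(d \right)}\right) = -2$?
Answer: $\frac{24042886}{43231} \approx 556.15$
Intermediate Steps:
$A{\left(T \right)} = \frac{1}{2 T}$
$s{\left(d \right)} = - \frac{17}{5}$ ($s{\left(d \right)} = -3 + \frac{1}{5} \left(-2\right) = -3 - \frac{2}{5} = - \frac{17}{5}$)
$C = 8464$ ($C = 92^{2} = 8464$)
$p{\left(W \right)} = \frac{100}{17}$ ($p{\left(W \right)} = 4 \left(- \frac{5}{- \frac{17}{5}}\right) = 4 \left(\left(-5\right) \left(- \frac{5}{17}\right)\right) = 4 \cdot \frac{25}{17} = \frac{100}{17}$)
$\left(-97 + 111 p{\left(-5 \right)}\right) + \frac{C}{40688} = \left(-97 + 111 \cdot \frac{100}{17}\right) + \frac{8464}{40688} = \left(-97 + \frac{11100}{17}\right) + 8464 \cdot \frac{1}{40688} = \frac{9451}{17} + \frac{529}{2543} = \frac{24042886}{43231}$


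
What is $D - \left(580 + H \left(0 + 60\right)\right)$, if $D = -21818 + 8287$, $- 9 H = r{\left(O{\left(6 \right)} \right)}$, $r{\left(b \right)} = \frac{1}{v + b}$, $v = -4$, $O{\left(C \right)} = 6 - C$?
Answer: $- \frac{42338}{3} \approx -14113.0$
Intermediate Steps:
$r{\left(b \right)} = \frac{1}{-4 + b}$
$H = \frac{1}{36}$ ($H = - \frac{1}{9 \left(-4 + \left(6 - 6\right)\right)} = - \frac{1}{9 \left(-4 + 0\right)} = - \frac{1}{9 \left(-4\right)} = \left(- \frac{1}{9}\right) \left(- \frac{1}{4}\right) = \frac{1}{36} \approx 0.027778$)
$D = -13531$
$D - \left(580 + H \left(0 + 60\right)\right) = -13531 - \left(580 + \frac{0 + 60}{36}\right) = -13531 - \left(580 + \frac{1}{36} \cdot 60\right) = -13531 - \frac{1745}{3} = - \frac{42338}{3}$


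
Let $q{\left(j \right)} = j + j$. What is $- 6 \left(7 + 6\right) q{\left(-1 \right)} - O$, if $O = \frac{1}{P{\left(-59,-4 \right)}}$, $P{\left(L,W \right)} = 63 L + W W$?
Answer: $\frac{577357}{3701} \approx 156.0$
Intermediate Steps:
$P{\left(L,W \right)} = W^{2} + 63 L$ ($P{\left(L,W \right)} = 63 L + W^{2} = W^{2} + 63 L$)
$q{\left(j \right)} = 2 j$
$O = - \frac{1}{3701}$ ($O = \frac{1}{\left(-4\right)^{2} + 63 \left(-59\right)} = \frac{1}{16 - 3717} = \frac{1}{-3701} = - \frac{1}{3701} \approx -0.0002702$)
$- 6 \left(7 + 6\right) q{\left(-1 \right)} - O = - 6 \left(7 + 6\right) 2 \left(-1\right) - - \frac{1}{3701} = \left(-6\right) 13 \left(-2\right) + \frac{1}{3701} = \left(-78\right) \left(-2\right) + \frac{1}{3701} = 156 + \frac{1}{3701} = \frac{577357}{3701}$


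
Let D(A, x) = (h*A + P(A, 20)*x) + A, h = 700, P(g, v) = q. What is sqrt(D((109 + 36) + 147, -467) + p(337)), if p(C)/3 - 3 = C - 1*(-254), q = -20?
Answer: sqrt(215814) ≈ 464.56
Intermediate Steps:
P(g, v) = -20
p(C) = 771 + 3*C (p(C) = 9 + 3*(C - 1*(-254)) = 9 + 3*(C + 254) = 9 + 3*(254 + C) = 9 + (762 + 3*C) = 771 + 3*C)
D(A, x) = -20*x + 701*A (D(A, x) = (700*A - 20*x) + A = (-20*x + 700*A) + A = -20*x + 701*A)
sqrt(D((109 + 36) + 147, -467) + p(337)) = sqrt((-20*(-467) + 701*((109 + 36) + 147)) + (771 + 3*337)) = sqrt((9340 + 701*(145 + 147)) + (771 + 1011)) = sqrt((9340 + 701*292) + 1782) = sqrt((9340 + 204692) + 1782) = sqrt(214032 + 1782) = sqrt(215814)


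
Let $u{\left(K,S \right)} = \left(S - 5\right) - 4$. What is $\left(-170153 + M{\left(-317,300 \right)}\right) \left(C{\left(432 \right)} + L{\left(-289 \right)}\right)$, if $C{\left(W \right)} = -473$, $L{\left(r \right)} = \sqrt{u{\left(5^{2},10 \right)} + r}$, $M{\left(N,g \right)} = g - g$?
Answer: $80482369 - 2041836 i \sqrt{2} \approx 8.0482 \cdot 10^{7} - 2.8876 \cdot 10^{6} i$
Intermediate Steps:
$M{\left(N,g \right)} = 0$
$u{\left(K,S \right)} = -9 + S$ ($u{\left(K,S \right)} = \left(-5 + S\right) - 4 = -9 + S$)
$L{\left(r \right)} = \sqrt{1 + r}$ ($L{\left(r \right)} = \sqrt{\left(-9 + 10\right) + r} = \sqrt{1 + r}$)
$\left(-170153 + M{\left(-317,300 \right)}\right) \left(C{\left(432 \right)} + L{\left(-289 \right)}\right) = \left(-170153 + 0\right) \left(-473 + \sqrt{1 - 289}\right) = - 170153 \left(-473 + \sqrt{-288}\right) = - 170153 \left(-473 + 12 i \sqrt{2}\right) = 80482369 - 2041836 i \sqrt{2}$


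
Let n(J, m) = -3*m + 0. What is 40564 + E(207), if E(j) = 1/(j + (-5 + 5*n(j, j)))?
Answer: 117757291/2903 ≈ 40564.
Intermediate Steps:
n(J, m) = -3*m
E(j) = 1/(-5 - 14*j) (E(j) = 1/(j + (-5 + 5*(-3*j))) = 1/(j + (-5 - 15*j)) = 1/(-5 - 14*j))
40564 + E(207) = 40564 + 1/(-5 - 14*207) = 40564 + 1/(-5 - 2898) = 40564 + 1/(-2903) = 40564 - 1/2903 = 117757291/2903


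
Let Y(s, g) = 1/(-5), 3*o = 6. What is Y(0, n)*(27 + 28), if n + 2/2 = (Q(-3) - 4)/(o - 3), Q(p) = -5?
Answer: -11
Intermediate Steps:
o = 2 (o = (⅓)*6 = 2)
n = 8 (n = -1 + (-5 - 4)/(2 - 3) = -1 - 9/(-1) = -1 - 9*(-1) = -1 + 9 = 8)
Y(s, g) = -⅕
Y(0, n)*(27 + 28) = -(27 + 28)/5 = -⅕*55 = -11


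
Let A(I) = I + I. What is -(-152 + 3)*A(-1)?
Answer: -298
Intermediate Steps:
A(I) = 2*I
-(-152 + 3)*A(-1) = -(-152 + 3)*2*(-1) = -(-149)*(-2) = -1*298 = -298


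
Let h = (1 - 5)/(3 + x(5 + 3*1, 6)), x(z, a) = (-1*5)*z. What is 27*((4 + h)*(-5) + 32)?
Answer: 11448/37 ≈ 309.41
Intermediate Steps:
x(z, a) = -5*z
h = 4/37 (h = (1 - 5)/(3 - 5*(5 + 3*1)) = -4/(3 - 5*(5 + 3)) = -4/(3 - 5*8) = -4/(3 - 40) = -4/(-37) = -4*(-1/37) = 4/37 ≈ 0.10811)
27*((4 + h)*(-5) + 32) = 27*((4 + 4/37)*(-5) + 32) = 27*((152/37)*(-5) + 32) = 27*(-760/37 + 32) = 27*(424/37) = 11448/37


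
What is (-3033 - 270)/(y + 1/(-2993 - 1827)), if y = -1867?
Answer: 5306820/2999647 ≈ 1.7691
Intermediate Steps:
(-3033 - 270)/(y + 1/(-2993 - 1827)) = (-3033 - 270)/(-1867 + 1/(-2993 - 1827)) = -3303/(-1867 + 1/(-4820)) = -3303/(-1867 - 1/4820) = -3303/(-8998941/4820) = -3303*(-4820/8998941) = 5306820/2999647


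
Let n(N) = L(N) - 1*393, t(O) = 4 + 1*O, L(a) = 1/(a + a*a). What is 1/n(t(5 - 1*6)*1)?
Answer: -12/4715 ≈ -0.0025451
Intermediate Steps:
L(a) = 1/(a + a²)
t(O) = 4 + O
n(N) = -393 + 1/(N*(1 + N)) (n(N) = 1/(N*(1 + N)) - 1*393 = 1/(N*(1 + N)) - 393 = -393 + 1/(N*(1 + N)))
1/n(t(5 - 1*6)*1) = 1/(-393 + 1/((((4 + (5 - 1*6))*1))*(1 + (4 + (5 - 1*6))*1))) = 1/(-393 + 1/((((4 + (5 - 6))*1))*(1 + (4 + (5 - 6))*1))) = 1/(-393 + 1/((((4 - 1)*1))*(1 + (4 - 1)*1))) = 1/(-393 + 1/(((3*1))*(1 + 3*1))) = 1/(-393 + 1/(3*(1 + 3))) = 1/(-393 + (⅓)/4) = 1/(-393 + (⅓)*(¼)) = 1/(-393 + 1/12) = 1/(-4715/12) = -12/4715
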